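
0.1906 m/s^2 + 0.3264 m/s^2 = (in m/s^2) 0.517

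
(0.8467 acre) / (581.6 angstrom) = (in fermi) 5.891e+25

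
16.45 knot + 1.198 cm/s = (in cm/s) 847.5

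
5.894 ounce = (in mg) 1.671e+05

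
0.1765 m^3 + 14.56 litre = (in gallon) 50.47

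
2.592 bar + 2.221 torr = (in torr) 1946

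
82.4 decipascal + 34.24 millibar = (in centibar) 3.432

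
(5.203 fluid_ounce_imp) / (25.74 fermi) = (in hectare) 5.743e+05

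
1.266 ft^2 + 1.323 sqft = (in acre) 5.944e-05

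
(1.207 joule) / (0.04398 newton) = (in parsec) 8.894e-16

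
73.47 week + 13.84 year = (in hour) 1.336e+05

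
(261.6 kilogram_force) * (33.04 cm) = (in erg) 8.476e+09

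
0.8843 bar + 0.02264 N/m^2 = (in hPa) 884.3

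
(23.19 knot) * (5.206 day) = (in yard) 5.868e+06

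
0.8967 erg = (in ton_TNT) 2.143e-17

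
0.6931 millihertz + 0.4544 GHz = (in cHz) 4.544e+10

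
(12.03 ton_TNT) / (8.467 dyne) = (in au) 3974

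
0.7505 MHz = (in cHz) 7.505e+07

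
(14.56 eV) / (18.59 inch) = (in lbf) 1.111e-18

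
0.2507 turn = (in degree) 90.25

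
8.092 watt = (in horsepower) 0.01085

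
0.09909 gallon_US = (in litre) 0.3751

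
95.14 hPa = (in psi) 1.38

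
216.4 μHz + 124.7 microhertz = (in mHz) 0.3411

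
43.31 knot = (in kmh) 80.21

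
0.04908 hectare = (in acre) 0.1213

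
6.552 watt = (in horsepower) 0.008786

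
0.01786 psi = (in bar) 0.001231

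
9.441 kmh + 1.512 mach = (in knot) 1006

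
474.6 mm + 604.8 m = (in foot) 1986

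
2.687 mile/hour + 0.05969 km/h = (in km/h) 4.384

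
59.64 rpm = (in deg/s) 357.8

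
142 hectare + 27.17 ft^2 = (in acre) 350.9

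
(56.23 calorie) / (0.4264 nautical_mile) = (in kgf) 0.03038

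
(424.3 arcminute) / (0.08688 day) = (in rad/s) 1.644e-05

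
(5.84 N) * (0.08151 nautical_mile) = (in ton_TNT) 2.107e-07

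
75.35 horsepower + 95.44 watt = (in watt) 5.628e+04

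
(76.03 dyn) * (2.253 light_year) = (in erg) 1.621e+20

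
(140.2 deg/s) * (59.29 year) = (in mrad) 4.575e+12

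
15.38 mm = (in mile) 9.557e-06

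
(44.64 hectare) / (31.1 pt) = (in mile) 2.528e+04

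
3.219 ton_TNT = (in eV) 8.406e+28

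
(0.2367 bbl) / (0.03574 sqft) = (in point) 3.213e+04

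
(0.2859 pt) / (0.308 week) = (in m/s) 5.414e-10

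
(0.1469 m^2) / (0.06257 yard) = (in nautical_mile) 0.001386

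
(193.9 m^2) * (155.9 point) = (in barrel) 67.08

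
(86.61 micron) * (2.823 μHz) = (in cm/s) 2.445e-08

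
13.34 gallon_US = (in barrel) 0.3176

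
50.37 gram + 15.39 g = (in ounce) 2.32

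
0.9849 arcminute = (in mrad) 0.2865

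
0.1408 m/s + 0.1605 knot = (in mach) 0.000656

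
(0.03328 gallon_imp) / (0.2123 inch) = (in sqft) 0.302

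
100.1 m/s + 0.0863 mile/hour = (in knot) 194.7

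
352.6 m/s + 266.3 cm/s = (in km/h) 1279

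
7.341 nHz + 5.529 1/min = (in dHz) 0.9215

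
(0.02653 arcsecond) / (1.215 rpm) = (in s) 1.011e-06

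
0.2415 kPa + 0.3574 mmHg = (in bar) 0.002891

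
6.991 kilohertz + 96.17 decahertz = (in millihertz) 7.953e+06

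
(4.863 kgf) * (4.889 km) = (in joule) 2.332e+05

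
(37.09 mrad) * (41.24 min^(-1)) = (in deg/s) 1.461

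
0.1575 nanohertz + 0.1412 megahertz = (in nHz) 1.412e+14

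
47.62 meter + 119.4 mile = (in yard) 2.102e+05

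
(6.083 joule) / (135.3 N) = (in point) 127.4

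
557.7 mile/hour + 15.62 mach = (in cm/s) 5.568e+05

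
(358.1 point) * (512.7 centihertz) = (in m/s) 0.6477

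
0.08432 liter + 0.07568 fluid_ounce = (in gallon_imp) 0.01904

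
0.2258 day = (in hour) 5.419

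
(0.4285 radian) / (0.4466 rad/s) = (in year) 3.042e-08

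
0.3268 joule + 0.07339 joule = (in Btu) 0.0003793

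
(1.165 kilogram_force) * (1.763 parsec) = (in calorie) 1.485e+17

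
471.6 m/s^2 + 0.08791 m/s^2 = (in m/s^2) 471.7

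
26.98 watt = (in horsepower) 0.03618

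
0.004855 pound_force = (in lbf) 0.004855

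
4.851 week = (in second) 2.934e+06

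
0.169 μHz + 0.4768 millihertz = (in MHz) 4.77e-10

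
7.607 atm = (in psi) 111.8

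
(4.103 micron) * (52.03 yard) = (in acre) 4.824e-08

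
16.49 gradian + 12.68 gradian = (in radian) 0.4582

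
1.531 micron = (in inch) 6.028e-05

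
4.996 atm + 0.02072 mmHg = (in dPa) 5.062e+06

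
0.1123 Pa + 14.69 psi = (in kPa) 101.3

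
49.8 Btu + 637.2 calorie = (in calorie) 1.319e+04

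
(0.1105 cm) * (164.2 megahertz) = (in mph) 4.059e+05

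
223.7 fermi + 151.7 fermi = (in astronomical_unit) 2.509e-24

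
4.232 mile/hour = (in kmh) 6.811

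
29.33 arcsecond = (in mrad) 0.1422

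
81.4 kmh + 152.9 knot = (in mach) 0.2974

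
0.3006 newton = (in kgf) 0.03065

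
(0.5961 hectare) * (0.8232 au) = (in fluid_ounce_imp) 2.584e+19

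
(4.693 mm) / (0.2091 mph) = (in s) 0.05021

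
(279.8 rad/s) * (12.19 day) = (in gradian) 1.876e+10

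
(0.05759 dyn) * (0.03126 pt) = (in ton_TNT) 1.518e-21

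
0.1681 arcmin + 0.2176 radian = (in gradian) 13.86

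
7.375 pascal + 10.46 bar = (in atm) 10.32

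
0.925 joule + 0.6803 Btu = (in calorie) 171.8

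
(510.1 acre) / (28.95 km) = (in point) 2.021e+05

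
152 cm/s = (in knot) 2.955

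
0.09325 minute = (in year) 1.774e-07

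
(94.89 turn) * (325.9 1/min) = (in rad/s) 3238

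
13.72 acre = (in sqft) 5.976e+05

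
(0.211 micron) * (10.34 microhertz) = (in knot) 4.241e-12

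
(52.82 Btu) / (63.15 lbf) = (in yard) 217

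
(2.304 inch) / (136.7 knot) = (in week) 1.376e-09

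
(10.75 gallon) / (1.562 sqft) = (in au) 1.874e-12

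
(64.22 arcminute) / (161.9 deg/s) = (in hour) 1.836e-06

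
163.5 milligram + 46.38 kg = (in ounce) 1636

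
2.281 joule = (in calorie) 0.5452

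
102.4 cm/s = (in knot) 1.99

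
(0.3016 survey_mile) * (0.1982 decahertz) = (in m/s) 962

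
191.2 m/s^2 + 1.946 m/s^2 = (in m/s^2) 193.1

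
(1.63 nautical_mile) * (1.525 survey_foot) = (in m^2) 1403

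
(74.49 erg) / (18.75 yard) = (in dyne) 0.04345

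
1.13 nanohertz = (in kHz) 1.13e-12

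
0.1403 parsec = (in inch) 1.704e+17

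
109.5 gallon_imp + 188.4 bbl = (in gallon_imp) 6698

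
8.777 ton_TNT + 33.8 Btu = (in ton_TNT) 8.777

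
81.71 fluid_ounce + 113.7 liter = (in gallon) 30.67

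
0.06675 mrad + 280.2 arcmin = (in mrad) 81.57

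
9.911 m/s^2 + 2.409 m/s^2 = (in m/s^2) 12.32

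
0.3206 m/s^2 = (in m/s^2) 0.3206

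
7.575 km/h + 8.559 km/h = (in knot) 8.712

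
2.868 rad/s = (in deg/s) 164.3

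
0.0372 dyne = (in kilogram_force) 3.793e-08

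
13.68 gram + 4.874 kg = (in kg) 4.888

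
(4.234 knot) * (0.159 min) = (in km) 0.02078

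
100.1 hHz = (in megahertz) 0.01001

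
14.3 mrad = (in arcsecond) 2950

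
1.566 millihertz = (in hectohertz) 1.566e-05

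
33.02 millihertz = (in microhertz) 3.302e+04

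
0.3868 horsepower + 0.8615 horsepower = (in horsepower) 1.248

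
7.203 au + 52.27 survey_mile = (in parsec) 3.492e-05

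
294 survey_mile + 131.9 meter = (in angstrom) 4.733e+15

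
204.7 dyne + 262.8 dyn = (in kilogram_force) 0.0004767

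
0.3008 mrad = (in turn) 4.787e-05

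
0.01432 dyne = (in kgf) 1.46e-08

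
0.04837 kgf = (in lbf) 0.1066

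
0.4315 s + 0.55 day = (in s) 4.752e+04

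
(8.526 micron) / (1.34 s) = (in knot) 1.237e-05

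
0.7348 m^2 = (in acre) 0.0001816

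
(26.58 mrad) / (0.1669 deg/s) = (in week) 1.509e-05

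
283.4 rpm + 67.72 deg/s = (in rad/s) 30.86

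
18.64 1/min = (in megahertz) 3.107e-07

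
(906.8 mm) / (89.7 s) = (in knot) 0.01965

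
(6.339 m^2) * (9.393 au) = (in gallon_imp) 1.959e+15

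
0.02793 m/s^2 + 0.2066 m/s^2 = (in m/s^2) 0.2345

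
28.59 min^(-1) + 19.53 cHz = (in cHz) 67.18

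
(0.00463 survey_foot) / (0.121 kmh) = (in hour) 1.166e-05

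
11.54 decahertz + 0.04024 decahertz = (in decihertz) 1158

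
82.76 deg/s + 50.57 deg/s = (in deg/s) 133.3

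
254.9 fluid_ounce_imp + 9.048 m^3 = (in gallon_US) 2392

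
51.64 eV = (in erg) 8.274e-11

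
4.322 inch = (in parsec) 3.558e-18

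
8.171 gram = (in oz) 0.2882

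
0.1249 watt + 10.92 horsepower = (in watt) 8143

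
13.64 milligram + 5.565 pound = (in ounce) 89.04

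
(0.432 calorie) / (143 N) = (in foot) 0.04147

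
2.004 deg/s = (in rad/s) 0.03498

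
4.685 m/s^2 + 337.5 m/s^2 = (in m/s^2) 342.2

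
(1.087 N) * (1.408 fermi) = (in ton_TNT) 3.658e-25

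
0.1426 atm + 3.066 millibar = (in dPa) 1.476e+05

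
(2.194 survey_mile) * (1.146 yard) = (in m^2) 3700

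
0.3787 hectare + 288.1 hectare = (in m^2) 2.885e+06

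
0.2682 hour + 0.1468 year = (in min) 7.717e+04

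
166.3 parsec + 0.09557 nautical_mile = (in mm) 5.131e+21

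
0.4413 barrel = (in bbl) 0.4413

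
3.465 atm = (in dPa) 3.511e+06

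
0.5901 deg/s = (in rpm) 0.09835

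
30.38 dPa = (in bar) 3.038e-05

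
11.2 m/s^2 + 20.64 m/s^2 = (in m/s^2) 31.84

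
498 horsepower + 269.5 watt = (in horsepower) 498.4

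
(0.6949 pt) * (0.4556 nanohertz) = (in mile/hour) 2.498e-13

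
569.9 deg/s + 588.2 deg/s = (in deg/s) 1158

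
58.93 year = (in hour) 5.162e+05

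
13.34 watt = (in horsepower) 0.01789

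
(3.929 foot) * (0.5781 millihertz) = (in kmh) 0.002492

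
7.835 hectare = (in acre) 19.36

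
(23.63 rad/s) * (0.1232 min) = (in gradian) 1.112e+04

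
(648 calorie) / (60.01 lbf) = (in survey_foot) 33.32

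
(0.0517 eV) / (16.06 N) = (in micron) 5.158e-16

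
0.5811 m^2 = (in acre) 0.0001436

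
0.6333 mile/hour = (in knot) 0.5503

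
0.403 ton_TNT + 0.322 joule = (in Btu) 1.598e+06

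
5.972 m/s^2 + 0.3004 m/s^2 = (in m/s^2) 6.272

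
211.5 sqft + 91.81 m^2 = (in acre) 0.02754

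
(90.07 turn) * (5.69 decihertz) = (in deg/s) 1.845e+04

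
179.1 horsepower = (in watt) 1.336e+05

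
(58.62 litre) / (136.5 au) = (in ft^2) 3.09e-14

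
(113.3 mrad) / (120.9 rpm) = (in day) 1.036e-07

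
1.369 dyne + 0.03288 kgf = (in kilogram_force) 0.03288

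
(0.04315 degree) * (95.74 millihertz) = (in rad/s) 7.21e-05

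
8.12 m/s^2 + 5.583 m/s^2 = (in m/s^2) 13.7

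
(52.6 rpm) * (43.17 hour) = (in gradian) 5.45e+07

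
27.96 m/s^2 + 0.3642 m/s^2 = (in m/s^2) 28.32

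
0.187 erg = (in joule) 1.87e-08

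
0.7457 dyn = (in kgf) 7.604e-07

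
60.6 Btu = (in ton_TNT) 1.528e-05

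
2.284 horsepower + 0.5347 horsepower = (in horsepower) 2.819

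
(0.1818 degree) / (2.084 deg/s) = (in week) 1.442e-07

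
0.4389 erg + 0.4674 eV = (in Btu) 4.16e-11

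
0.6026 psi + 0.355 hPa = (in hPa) 41.9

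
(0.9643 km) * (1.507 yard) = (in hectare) 0.1329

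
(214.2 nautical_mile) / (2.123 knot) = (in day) 4.204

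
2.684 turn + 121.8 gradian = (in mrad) 1.878e+04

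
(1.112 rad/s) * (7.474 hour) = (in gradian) 1.905e+06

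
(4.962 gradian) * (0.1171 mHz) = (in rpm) 8.716e-05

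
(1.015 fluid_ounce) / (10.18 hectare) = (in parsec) 9.556e-27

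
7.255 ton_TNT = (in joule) 3.035e+10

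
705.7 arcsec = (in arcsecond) 705.7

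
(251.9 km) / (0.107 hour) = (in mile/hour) 1463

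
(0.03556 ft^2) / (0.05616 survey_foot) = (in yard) 0.2111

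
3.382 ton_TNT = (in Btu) 1.341e+07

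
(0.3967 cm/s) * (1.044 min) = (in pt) 704.4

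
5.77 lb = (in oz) 92.32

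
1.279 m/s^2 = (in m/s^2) 1.279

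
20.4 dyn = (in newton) 0.000204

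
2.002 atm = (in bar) 2.029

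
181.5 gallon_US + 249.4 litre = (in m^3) 0.9365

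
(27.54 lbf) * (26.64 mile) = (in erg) 5.252e+13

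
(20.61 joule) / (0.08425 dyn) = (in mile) 1.52e+04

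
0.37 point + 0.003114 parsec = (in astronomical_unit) 642.3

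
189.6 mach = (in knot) 1.255e+05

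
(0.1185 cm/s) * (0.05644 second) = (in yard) 7.314e-05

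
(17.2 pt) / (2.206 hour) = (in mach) 2.244e-09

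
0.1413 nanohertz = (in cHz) 1.413e-08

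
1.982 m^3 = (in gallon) 523.6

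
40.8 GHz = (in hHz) 4.08e+08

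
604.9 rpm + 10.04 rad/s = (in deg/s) 4205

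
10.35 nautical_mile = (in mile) 11.91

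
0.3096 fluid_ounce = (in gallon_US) 0.002419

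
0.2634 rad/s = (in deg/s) 15.09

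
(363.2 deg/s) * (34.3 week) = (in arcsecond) 2.712e+13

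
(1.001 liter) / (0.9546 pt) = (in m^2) 2.972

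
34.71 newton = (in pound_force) 7.803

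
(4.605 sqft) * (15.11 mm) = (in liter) 6.464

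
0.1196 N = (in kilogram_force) 0.0122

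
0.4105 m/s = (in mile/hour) 0.9183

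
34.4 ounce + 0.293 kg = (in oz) 44.74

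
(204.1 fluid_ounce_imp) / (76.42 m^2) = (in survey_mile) 4.715e-08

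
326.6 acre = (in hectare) 132.2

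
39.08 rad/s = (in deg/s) 2239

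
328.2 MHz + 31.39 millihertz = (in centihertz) 3.282e+10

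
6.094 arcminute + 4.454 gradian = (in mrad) 71.74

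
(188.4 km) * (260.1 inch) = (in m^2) 1.245e+06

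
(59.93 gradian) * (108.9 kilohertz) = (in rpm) 9.79e+05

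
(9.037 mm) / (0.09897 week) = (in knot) 2.935e-07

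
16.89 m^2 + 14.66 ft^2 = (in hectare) 0.001825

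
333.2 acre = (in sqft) 1.451e+07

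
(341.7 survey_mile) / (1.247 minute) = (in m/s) 7350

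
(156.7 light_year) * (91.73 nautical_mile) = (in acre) 6.223e+19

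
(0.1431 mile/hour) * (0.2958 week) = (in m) 1.144e+04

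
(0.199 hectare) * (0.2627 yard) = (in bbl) 3007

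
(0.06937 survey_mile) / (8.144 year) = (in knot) 8.45e-07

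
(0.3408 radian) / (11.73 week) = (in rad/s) 4.804e-08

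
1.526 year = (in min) 8.021e+05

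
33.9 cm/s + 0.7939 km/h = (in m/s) 0.5595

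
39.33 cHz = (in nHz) 3.933e+08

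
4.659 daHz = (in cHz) 4659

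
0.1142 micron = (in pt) 0.0003237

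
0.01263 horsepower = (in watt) 9.418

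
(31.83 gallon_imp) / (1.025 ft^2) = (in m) 1.52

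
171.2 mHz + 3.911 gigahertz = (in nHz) 3.911e+18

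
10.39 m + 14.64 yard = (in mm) 2.378e+04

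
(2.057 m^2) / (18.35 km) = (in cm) 0.01121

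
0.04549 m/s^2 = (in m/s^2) 0.04549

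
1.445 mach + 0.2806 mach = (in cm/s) 5.876e+04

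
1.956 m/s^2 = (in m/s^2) 1.956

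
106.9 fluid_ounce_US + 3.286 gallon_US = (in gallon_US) 4.121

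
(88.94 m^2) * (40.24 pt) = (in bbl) 7.941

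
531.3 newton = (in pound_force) 119.4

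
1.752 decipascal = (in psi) 2.541e-05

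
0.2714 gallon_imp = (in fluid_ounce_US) 41.72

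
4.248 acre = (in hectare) 1.719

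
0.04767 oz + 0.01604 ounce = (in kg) 0.001806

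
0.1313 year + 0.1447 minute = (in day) 47.92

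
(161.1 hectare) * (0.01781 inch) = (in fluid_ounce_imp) 2.565e+07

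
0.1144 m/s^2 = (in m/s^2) 0.1144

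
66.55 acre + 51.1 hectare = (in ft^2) 8.399e+06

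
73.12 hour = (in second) 2.632e+05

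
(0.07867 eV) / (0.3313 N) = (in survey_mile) 2.364e-23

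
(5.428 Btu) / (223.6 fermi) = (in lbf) 5.758e+15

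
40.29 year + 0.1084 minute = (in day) 1.471e+04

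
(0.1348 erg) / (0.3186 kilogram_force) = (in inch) 1.699e-07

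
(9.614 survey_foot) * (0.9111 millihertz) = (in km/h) 0.009611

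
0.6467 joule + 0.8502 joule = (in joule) 1.497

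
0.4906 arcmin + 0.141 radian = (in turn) 0.02246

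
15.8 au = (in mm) 2.364e+15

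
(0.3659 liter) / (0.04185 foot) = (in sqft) 0.3088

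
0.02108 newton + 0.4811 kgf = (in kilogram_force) 0.4832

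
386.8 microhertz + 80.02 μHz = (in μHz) 466.8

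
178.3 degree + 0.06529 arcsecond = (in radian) 3.112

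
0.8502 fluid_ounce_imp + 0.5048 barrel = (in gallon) 21.21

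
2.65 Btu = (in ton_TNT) 6.682e-07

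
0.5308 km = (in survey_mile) 0.3298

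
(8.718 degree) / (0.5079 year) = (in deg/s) 5.443e-07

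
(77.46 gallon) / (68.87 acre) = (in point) 0.002982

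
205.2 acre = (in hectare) 83.04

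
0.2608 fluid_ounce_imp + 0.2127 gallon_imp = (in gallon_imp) 0.2143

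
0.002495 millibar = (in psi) 3.619e-05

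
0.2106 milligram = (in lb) 4.643e-07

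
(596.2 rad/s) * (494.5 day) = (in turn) 4.054e+09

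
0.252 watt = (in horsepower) 0.0003379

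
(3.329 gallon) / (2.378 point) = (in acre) 0.003712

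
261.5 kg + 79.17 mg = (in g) 2.615e+05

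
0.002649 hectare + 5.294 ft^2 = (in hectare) 0.002698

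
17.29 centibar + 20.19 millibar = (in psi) 2.801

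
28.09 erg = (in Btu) 2.662e-09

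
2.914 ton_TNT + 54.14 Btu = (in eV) 7.61e+28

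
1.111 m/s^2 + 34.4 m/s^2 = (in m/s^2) 35.51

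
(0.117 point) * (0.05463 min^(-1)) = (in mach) 1.104e-10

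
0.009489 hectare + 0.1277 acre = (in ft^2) 6584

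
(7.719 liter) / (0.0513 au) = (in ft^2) 1.083e-11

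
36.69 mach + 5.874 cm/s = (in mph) 2.795e+04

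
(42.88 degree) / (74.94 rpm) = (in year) 3.024e-09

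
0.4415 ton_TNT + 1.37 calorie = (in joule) 1.847e+09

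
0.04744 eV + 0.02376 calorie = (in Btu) 9.422e-05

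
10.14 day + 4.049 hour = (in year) 0.02824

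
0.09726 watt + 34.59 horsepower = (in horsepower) 34.59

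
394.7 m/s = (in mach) 1.159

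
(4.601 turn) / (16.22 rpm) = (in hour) 0.004728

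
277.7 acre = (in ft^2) 1.21e+07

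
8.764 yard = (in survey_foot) 26.29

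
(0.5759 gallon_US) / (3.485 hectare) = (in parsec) 2.027e-24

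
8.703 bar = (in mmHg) 6528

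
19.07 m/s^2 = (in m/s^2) 19.07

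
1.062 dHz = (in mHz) 106.2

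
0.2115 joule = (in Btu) 0.0002005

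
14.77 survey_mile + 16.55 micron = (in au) 1.589e-07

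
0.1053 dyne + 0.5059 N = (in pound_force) 0.1137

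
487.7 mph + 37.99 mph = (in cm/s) 2.35e+04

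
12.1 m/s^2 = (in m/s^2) 12.1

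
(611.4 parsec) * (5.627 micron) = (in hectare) 1.062e+10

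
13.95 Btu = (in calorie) 3518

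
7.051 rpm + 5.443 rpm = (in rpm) 12.49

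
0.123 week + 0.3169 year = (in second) 1.007e+07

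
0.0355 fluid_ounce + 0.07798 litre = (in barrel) 0.0004971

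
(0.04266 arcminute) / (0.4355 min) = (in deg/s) 2.721e-05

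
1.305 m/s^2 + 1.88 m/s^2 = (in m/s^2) 3.185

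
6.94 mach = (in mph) 5286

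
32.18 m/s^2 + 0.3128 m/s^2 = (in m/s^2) 32.49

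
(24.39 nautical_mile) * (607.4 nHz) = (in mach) 8.058e-05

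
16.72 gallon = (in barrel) 0.3981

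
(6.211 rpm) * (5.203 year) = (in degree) 6.115e+09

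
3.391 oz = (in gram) 96.13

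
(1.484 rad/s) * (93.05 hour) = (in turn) 7.912e+04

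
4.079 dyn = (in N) 4.079e-05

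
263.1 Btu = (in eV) 1.733e+24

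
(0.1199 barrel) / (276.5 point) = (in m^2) 0.1954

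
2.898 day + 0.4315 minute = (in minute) 4174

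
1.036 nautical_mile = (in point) 5.439e+06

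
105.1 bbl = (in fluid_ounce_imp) 5.881e+05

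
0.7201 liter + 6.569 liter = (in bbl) 0.04585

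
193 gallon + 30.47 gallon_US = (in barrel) 5.321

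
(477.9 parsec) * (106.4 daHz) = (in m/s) 1.569e+22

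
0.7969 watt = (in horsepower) 0.001069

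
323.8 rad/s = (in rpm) 3092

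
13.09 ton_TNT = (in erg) 5.477e+17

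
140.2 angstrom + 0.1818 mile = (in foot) 959.9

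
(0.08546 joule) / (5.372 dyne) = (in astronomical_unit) 1.063e-08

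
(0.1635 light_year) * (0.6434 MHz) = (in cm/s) 9.952e+22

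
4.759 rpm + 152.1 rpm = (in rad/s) 16.43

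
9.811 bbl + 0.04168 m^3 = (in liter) 1602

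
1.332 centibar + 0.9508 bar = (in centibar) 96.41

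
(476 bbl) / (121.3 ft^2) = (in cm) 671.6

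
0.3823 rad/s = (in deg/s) 21.9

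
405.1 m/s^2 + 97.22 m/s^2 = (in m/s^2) 502.3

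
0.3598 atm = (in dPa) 3.646e+05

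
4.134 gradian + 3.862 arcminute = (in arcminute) 227.1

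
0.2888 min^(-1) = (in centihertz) 0.4813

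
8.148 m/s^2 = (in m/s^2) 8.148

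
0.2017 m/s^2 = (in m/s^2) 0.2017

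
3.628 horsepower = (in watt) 2705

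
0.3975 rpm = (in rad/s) 0.04163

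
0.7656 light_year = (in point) 2.053e+19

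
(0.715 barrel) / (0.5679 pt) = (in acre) 0.1402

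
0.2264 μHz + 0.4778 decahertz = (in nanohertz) 4.778e+09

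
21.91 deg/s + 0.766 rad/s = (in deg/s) 65.8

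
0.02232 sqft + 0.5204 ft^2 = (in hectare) 5.042e-06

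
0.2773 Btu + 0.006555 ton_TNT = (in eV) 1.712e+26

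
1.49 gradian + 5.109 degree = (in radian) 0.1126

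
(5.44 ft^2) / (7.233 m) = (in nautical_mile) 3.773e-05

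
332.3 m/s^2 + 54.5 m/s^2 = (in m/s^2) 386.8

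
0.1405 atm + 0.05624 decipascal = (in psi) 2.065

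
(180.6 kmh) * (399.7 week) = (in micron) 1.213e+16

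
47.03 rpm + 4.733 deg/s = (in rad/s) 5.008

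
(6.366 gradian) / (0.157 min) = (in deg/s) 0.6082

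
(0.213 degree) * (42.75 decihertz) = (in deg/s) 0.9106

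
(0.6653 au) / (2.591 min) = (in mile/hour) 1.432e+09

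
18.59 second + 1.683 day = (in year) 0.004612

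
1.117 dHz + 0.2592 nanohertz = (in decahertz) 0.01117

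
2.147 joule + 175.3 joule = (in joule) 177.4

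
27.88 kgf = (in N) 273.4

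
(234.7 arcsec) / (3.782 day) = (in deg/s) 1.995e-07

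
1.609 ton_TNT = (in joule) 6.732e+09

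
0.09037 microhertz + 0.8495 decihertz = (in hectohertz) 0.0008495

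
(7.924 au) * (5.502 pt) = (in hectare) 2.301e+05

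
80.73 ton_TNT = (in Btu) 3.201e+08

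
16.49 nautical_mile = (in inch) 1.202e+06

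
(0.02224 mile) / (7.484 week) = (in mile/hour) 1.769e-05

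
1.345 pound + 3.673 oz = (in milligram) 7.142e+05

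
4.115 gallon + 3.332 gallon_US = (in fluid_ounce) 953.2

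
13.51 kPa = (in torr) 101.3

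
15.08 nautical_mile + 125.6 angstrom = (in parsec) 9.051e-13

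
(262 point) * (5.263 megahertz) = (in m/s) 4.864e+05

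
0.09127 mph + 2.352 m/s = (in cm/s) 239.3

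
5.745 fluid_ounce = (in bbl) 0.001069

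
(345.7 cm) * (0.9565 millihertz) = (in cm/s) 0.3307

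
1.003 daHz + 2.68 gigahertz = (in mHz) 2.68e+12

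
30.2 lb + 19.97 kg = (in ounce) 1188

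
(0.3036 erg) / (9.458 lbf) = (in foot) 2.368e-09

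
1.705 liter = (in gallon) 0.4504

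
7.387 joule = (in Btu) 0.007002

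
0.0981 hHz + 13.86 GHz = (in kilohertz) 1.386e+07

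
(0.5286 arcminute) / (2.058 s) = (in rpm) 0.0007135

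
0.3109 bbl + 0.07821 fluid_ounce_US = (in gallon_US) 13.06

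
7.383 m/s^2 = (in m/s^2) 7.383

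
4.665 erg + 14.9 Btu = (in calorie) 3757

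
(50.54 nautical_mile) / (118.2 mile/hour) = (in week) 0.002929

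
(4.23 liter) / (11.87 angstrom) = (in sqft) 3.836e+07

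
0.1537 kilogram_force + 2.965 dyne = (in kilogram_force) 0.1537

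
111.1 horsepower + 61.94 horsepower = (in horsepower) 173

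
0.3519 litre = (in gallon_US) 0.09296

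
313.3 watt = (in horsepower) 0.4201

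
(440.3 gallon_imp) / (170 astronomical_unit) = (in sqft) 8.472e-13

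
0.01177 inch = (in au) 1.998e-15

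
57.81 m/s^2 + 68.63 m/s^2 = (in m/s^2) 126.4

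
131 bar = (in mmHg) 9.826e+04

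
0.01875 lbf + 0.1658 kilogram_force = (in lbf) 0.3843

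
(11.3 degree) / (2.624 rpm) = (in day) 8.307e-06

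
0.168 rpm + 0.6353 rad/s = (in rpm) 6.235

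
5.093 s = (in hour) 0.001415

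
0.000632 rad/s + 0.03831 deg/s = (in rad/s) 0.001301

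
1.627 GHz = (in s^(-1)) 1.627e+09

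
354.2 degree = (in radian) 6.182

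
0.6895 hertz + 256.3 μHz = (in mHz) 689.8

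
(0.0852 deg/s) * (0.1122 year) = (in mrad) 5.262e+06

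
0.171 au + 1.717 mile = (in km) 2.558e+07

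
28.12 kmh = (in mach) 0.02294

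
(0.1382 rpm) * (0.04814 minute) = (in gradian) 2.661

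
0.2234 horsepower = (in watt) 166.6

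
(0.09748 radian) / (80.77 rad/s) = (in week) 1.996e-09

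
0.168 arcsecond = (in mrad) 0.0008145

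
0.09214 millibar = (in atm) 9.094e-05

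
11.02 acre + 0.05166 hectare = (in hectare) 4.511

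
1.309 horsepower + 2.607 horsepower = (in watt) 2920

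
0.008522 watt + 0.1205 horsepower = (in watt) 89.87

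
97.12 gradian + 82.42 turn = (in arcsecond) 1.071e+08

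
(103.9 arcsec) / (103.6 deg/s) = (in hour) 7.738e-08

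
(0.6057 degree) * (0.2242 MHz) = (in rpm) 2.263e+04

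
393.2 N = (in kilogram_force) 40.1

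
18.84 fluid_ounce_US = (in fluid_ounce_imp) 19.61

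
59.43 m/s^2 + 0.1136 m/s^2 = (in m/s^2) 59.54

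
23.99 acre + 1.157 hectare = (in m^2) 1.087e+05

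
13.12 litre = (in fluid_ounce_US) 443.6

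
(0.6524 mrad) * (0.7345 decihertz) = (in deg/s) 0.002746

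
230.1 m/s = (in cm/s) 2.301e+04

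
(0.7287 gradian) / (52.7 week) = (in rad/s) 3.591e-10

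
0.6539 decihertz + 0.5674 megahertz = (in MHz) 0.5674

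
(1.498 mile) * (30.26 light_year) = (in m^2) 6.902e+20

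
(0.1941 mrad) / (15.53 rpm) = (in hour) 3.315e-08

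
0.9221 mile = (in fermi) 1.484e+18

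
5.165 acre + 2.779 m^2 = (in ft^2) 2.25e+05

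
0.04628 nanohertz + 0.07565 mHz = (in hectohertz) 7.565e-07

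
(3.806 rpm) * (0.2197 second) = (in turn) 0.01394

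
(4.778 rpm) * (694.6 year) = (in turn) 1.744e+09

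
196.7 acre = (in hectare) 79.6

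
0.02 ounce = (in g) 0.567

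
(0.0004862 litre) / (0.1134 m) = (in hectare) 4.287e-10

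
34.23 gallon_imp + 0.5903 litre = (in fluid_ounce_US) 5282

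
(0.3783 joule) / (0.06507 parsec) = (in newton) 1.884e-16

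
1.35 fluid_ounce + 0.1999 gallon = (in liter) 0.7966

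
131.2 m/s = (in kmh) 472.3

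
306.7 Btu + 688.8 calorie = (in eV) 2.038e+24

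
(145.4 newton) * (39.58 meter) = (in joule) 5755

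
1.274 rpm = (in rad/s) 0.1334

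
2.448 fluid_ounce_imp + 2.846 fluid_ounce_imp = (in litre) 0.1504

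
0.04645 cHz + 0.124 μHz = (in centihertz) 0.04646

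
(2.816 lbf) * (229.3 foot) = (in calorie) 209.2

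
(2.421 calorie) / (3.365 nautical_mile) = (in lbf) 0.0003654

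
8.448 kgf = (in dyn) 8.285e+06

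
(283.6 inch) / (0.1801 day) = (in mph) 0.001036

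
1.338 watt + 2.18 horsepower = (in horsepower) 2.182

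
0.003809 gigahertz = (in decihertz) 3.809e+07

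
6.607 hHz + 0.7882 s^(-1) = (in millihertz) 6.615e+05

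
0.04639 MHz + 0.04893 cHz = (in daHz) 4639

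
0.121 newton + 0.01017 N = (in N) 0.1312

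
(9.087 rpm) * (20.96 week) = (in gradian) 7.679e+08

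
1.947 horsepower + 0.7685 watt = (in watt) 1453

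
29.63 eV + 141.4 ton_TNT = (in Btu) 5.607e+08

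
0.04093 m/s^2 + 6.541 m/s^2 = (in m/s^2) 6.582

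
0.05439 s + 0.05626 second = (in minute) 0.001844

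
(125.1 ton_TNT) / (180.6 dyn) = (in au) 1937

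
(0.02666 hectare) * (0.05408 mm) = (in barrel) 0.09068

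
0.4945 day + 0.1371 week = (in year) 0.003984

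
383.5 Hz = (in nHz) 3.835e+11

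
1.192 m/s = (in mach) 0.003501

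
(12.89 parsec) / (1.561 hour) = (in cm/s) 7.078e+15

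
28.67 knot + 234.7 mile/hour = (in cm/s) 1.197e+04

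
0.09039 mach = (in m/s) 30.78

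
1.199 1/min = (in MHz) 1.998e-08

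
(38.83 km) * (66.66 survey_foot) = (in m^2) 7.889e+05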